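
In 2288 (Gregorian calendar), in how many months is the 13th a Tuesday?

2

Check the 13th of each month of 2288: Jan 13: Fri, Feb 13: Mon, Mar 13: Tue, Apr 13: Fri, May 13: Sun, Jun 13: Wed, Jul 13: Fri, Aug 13: Mon, Sep 13: Thu, Oct 13: Sat, Nov 13: Tue, Dec 13: Thu.
Tuesday occurs in March, November — 2 months.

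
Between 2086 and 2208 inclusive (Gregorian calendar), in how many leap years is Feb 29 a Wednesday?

Leap years in 2086–2208: 29 of them.
Feb 29 weekday advances by 5 (mod 7) from one leap year to the next four years later (or differs when a century non-leap intervenes).
Leap-day weekdays: 2088:Sun 2092:Fri 2096:Wed✓ 2104:Fri 2108:Wed✓ 2112:Mon 2116:Sat 2120:Thu 2124:Tue 2128:Sun 2132:Fri 2136:Wed✓ 2140:Mon …(3 more)… 2156:Sun 2160:Fri 2164:Wed✓ 2168:Mon 2172:Sat 2176:Thu 2180:Tue 2184:Sun 2188:Fri 2192:Wed✓ 2196:Mon 2204:Wed✓ 2208:Mon
Wednesday: 2096, 2108, 2136, 2164, 2192, 2204 → 6.

6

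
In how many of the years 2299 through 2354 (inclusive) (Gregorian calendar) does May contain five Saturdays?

May has 31 days; it has five Saturdays when Saturday falls among the first (month-length − 28) days — i.e. when May 1 is one of Saturday/Friday/Thursday.
May 1 by year: 2299:Mon 2300:Tue 2301:Wed 2302:Thu✓ 2303:Fri✓ 2304:Sun 2305:Mon 2306:Tue 2307:Wed 2308:Fri✓ 2309:Sat✓ 2310:Sun 2311:Mon 2312:Wed 2313:Thu✓ …(26 more)… 2340:Wed 2341:Thu✓ 2342:Fri✓ 2343:Sat✓ 2344:Mon 2345:Tue 2346:Wed 2347:Thu✓ 2348:Sat✓ 2349:Sun 2350:Mon 2351:Tue 2352:Thu✓ 2353:Fri✓ 2354:Sat✓
Years with five Saturdays: 2302, 2303, 2308, 2309, 2313, 2314, 2315, 2319, 2320, 2324, 2325, 2326, 2330, 2331, 2336, 2337, 2341, 2342, 2343, 2347, 2348, 2352, 2353, 2354 → 24.

24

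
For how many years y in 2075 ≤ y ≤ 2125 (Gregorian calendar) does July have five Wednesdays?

22

July has 31 days; it has five Wednesdays when Wednesday falls among the first (month-length − 28) days — i.e. when July 1 is one of Wednesday/Tuesday/Monday.
July 1 by year: 2075:Mon✓ 2076:Wed✓ 2077:Thu 2078:Fri 2079:Sat 2080:Mon✓ 2081:Tue✓ 2082:Wed✓ 2083:Thu 2084:Sat 2085:Sun 2086:Mon✓ 2087:Tue✓ 2088:Thu 2089:Fri …(21 more)… 2111:Wed✓ 2112:Fri 2113:Sat 2114:Sun 2115:Mon✓ 2116:Wed✓ 2117:Thu 2118:Fri 2119:Sat 2120:Mon✓ 2121:Tue✓ 2122:Wed✓ 2123:Thu 2124:Sat 2125:Sun
Years with five Wednesdays: 2075, 2076, 2080, 2081, 2082, 2086, 2087, 2092, 2093, 2097, 2098, 2099, 2104, 2105, 2109, 2110, 2111, 2115, 2116, 2120, 2121, 2122 → 22.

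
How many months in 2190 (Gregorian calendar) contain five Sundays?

4

A month of length L has five Sundays iff its first Sunday is on day ≤ L−28 (so day 1–3 in a 31-day month, 1–2 in a 30-day month, day 1 in a leap February).
Checking each month of 2190: Jan starts Fri (31d) ✓; Feb starts Mon (28d); Mar starts Mon (31d); Apr starts Thu (30d); May starts Sat (31d) ✓; Jun starts Tue (30d); Jul starts Thu (31d); Aug starts Sun (31d) ✓; Sep starts Wed (30d); Oct starts Fri (31d) ✓; Nov starts Mon (30d); Dec starts Wed (31d).
Five-Sunday months: January, May, August, October → 4.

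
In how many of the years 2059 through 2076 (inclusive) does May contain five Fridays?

May has 31 days; it has five Fridays when Friday falls among the first (month-length − 28) days — i.e. when May 1 is one of Friday/Thursday/Wednesday.
May 1 by year: 2059:Thu✓ 2060:Sat 2061:Sun 2062:Mon 2063:Tue 2064:Thu✓ 2065:Fri✓ 2066:Sat 2067:Sun 2068:Tue 2069:Wed✓ 2070:Thu✓ 2071:Fri✓ 2072:Sun 2073:Mon 2074:Tue 2075:Wed✓ 2076:Fri✓
Years with five Fridays: 2059, 2064, 2065, 2069, 2070, 2071, 2075, 2076 → 8.

8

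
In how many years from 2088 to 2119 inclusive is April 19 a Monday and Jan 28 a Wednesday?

Check each year's weekday for April 19 and Jan 28:
  2088: Mon/Wed ✓  2089: Tue/Fri  2090: Wed/Sat  2091: Thu/Sun  2092: Sat/Mon  2093: Sun/Wed  2094: Mon/Thu  2095: Tue/Fri  2096: Thu/Sat  2097: Fri/Mon  2098: Sat/Tue  2099: Sun/Wed  2100: Mon/Thu  2101: Tue/Fri  …(4 more)…  2106: Mon/Thu  2107: Tue/Fri  2108: Thu/Sat  2109: Fri/Mon  2110: Sat/Tue  2111: Sun/Wed  2112: Tue/Thu  2113: Wed/Sat  2114: Thu/Sun  2115: Fri/Mon  2116: Sun/Tue  2117: Mon/Thu  2118: Tue/Fri  2119: Wed/Sat
Both conditions hold in: 2088 — 1.

1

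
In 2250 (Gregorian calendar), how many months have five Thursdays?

4

A month of length L has five Thursdays iff its first Thursday is on day ≤ L−28 (so day 1–3 in a 31-day month, 1–2 in a 30-day month, day 1 in a leap February).
Checking each month of 2250: Jan starts Tue (31d) ✓; Feb starts Fri (28d); Mar starts Fri (31d); Apr starts Mon (30d); May starts Wed (31d) ✓; Jun starts Sat (30d); Jul starts Mon (31d); Aug starts Thu (31d) ✓; Sep starts Sun (30d); Oct starts Tue (31d) ✓; Nov starts Fri (30d); Dec starts Sun (31d).
Five-Thursday months: January, May, August, October → 4.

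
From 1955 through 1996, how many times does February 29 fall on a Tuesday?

Leap years in 1955–1996: 11 of them.
Feb 29 weekday advances by 5 (mod 7) from one leap year to the next four years later (or differs when a century non-leap intervenes).
Leap-day weekdays: 1956:Wed 1960:Mon 1964:Sat 1968:Thu 1972:Tue✓ 1976:Sun 1980:Fri 1984:Wed 1988:Mon 1992:Sat 1996:Thu
Tuesday: 1972 → 1.

1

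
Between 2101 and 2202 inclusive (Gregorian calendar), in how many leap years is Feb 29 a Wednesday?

4

Leap years in 2101–2202: 24 of them.
Feb 29 weekday advances by 5 (mod 7) from one leap year to the next four years later (or differs when a century non-leap intervenes).
Leap-day weekdays: 2104:Fri 2108:Wed✓ 2112:Mon 2116:Sat 2120:Thu 2124:Tue 2128:Sun 2132:Fri 2136:Wed✓ 2140:Mon 2144:Sat 2148:Thu 2152:Tue 2156:Sun 2160:Fri 2164:Wed✓ 2168:Mon 2172:Sat 2176:Thu 2180:Tue 2184:Sun 2188:Fri 2192:Wed✓ 2196:Mon
Wednesday: 2108, 2136, 2164, 2192 → 4.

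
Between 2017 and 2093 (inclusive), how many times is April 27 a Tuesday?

11

Track April 27's weekday year by year (advancing +1, or +2 across a Feb 29):
  2017: Thu  2018: Fri (+1)  2019: Sat (+1)  2020: Mon (+2)  2021: Tue (+1) ✓
  2022: Wed (+1)  2023: Thu (+1)  2024: Sat (+2)  2025: Sun (+1)  2026: Mon (+1)
  2027: Tue (+1) ✓  2028: Thu (+2)  2029: Fri (+1)  2030: Sat (+1)  … (49 more years) …
  2080: Sat (+2)  2081: Sun (+1)  2082: Mon (+1)  2083: Tue (+1) ✓  2084: Thu (+2)
  2085: Fri (+1)  2086: Sat (+1)  2087: Sun (+1)  2088: Tue (+2) ✓  2089: Wed (+1)
  2090: Thu (+1)  2091: Fri (+1)  2092: Sun (+2)  2093: Mon (+1)
Tuesday years: 2021, 2027, 2032, 2038, 2049, 2055, 2060, 2066, 2077, 2083, 2088 — 11 in total.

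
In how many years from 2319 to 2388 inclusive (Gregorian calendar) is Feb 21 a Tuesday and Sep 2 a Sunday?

3

Check each year's weekday for Feb 21 and Sep 2:
  2319: Fri/Tue  2320: Sat/Thu  2321: Mon/Fri  2322: Tue/Sat  2323: Wed/Sun  2324: Thu/Tue  2325: Sat/Wed  2326: Sun/Thu  2327: Mon/Fri  2328: Tue/Sun ✓  2329: Thu/Mon  2330: Fri/Tue  2331: Sat/Wed  2332: Sun/Fri  …(42 more)…  2375: Fri/Tue  2376: Sat/Thu  2377: Mon/Fri  2378: Tue/Sat  2379: Wed/Sun  2380: Thu/Tue  2381: Sat/Wed  2382: Sun/Thu  2383: Mon/Fri  2384: Tue/Sun ✓  2385: Thu/Mon  2386: Fri/Tue  2387: Sat/Wed  2388: Sun/Fri
Both conditions hold in: 2328, 2356, 2384 — 3.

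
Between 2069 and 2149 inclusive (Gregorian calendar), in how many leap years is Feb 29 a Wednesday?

Leap years in 2069–2149: 19 of them.
Feb 29 weekday advances by 5 (mod 7) from one leap year to the next four years later (or differs when a century non-leap intervenes).
Leap-day weekdays: 2072:Mon 2076:Sat 2080:Thu 2084:Tue 2088:Sun 2092:Fri 2096:Wed✓ 2104:Fri 2108:Wed✓ 2112:Mon 2116:Sat 2120:Thu 2124:Tue 2128:Sun 2132:Fri 2136:Wed✓ 2140:Mon 2144:Sat 2148:Thu
Wednesday: 2096, 2108, 2136 → 3.

3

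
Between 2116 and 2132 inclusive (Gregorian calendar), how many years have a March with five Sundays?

March has 31 days; it has five Sundays when Sunday falls among the first (month-length − 28) days — i.e. when March 1 is one of Sunday/Saturday/Friday.
March 1 by year: 2116:Sun✓ 2117:Mon 2118:Tue 2119:Wed 2120:Fri✓ 2121:Sat✓ 2122:Sun✓ 2123:Mon 2124:Wed 2125:Thu 2126:Fri✓ 2127:Sat✓ 2128:Mon 2129:Tue 2130:Wed 2131:Thu 2132:Sat✓
Years with five Sundays: 2116, 2120, 2121, 2122, 2126, 2127, 2132 → 7.

7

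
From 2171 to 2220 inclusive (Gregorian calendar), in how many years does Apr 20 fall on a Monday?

8

Track Apr 20's weekday year by year (advancing +1, or +2 across a Feb 29):
  2171: Sat  2172: Mon (+2) ✓  2173: Tue (+1)  2174: Wed (+1)  2175: Thu (+1)
  2176: Sat (+2)  2177: Sun (+1)  2178: Mon (+1) ✓  2179: Tue (+1)  2180: Thu (+2)
  2181: Fri (+1)  2182: Sat (+1)  2183: Sun (+1)  2184: Tue (+2)  … (22 more years) …
  2207: Mon (+1) ✓  2208: Wed (+2)  2209: Thu (+1)  2210: Fri (+1)  2211: Sat (+1)
  2212: Mon (+2) ✓  2213: Tue (+1)  2214: Wed (+1)  2215: Thu (+1)  2216: Sat (+2)
  2217: Sun (+1)  2218: Mon (+1) ✓  2219: Tue (+1)  2220: Thu (+2)
Monday years: 2172, 2178, 2189, 2195, 2201, 2207, 2212, 2218 — 8 in total.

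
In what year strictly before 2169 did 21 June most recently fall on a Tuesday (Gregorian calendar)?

2168

From one year to the next, a fixed date's weekday advances by 1, or by 2 when a Feb 29 lies between the two dates.
2169: June 21 is Wednesday.
2168: Tuesday (−1)
21 June falls on a Tuesday in 2168.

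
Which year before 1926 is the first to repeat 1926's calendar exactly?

Two years share a calendar iff Jan 1 falls on the same weekday and both are leap or both are common. 1926: Jan 1 is Friday, common year.
1925: Jan 1 Thursday, common
1924: Jan 1 Tuesday, leap
1923: Jan 1 Monday, common
1922: Jan 1 Sunday, common
1921: Jan 1 Saturday, common
1920: Jan 1 Thursday, leap
1919: Jan 1 Wednesday, common
1918: Jan 1 Tuesday, common
1917: Jan 1 Monday, common
1916: Jan 1 Saturday, leap
1915: Jan 1 Friday, common
1915 matches on both conditions.

1915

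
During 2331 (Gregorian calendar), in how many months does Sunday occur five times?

A month of length L has five Sundays iff its first Sunday is on day ≤ L−28 (so day 1–3 in a 31-day month, 1–2 in a 30-day month, day 1 in a leap February).
Checking each month of 2331: Jan starts Thu (31d); Feb starts Sun (28d); Mar starts Sun (31d) ✓; Apr starts Wed (30d); May starts Fri (31d) ✓; Jun starts Mon (30d); Jul starts Wed (31d); Aug starts Sat (31d) ✓; Sep starts Tue (30d); Oct starts Thu (31d); Nov starts Sun (30d) ✓; Dec starts Tue (31d).
Five-Sunday months: March, May, August, November → 4.

4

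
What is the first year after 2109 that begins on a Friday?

2112

Jan 1 advances by 2 weekdays after a leap year and by 1 after a common year.
2109: Jan 1 is Tuesday.
2110: Wednesday
2111: Thursday
2112: Friday (leap)
2112 begins on a Friday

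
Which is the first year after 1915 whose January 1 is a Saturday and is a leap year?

1916

Jan 1 advances by 2 weekdays after a leap year and by 1 after a common year.
1915: Jan 1 is Friday.
1916: Saturday (leap)
1916 begins on a Saturday and is a leap year.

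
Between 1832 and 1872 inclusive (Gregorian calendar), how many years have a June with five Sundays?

June has 30 days; it has five Sundays when Sunday falls among the first (month-length − 28) days — i.e. when June 1 is one of Sunday/Saturday.
June 1 by year: 1832:Fri 1833:Sat✓ 1834:Sun✓ 1835:Mon 1836:Wed 1837:Thu 1838:Fri 1839:Sat✓ 1840:Mon 1841:Tue 1842:Wed 1843:Thu 1844:Sat✓ 1845:Sun✓ 1846:Mon …(11 more)… 1858:Tue 1859:Wed 1860:Fri 1861:Sat✓ 1862:Sun✓ 1863:Mon 1864:Wed 1865:Thu 1866:Fri 1867:Sat✓ 1868:Mon 1869:Tue 1870:Wed 1871:Thu 1872:Sat✓
Years with five Sundays: 1833, 1834, 1839, 1844, 1845, 1850, 1851, 1856, 1861, 1862, 1867, 1872 → 12.

12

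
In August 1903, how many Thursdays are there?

August 1903 has 31 days and begins on Saturday.
The first Thursday is August 6.
Thursdays fall on 6, 13, 20, 27 — that's 4.

4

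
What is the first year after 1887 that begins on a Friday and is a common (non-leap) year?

Jan 1 advances by 2 weekdays after a leap year and by 1 after a common year.
1887: Jan 1 is Saturday.
1888: Sunday (leap)
1889: Tuesday
1890: Wednesday
1891: Thursday
1892: Friday (leap)
1893: Sunday
1894: Monday
1895: Tuesday
1896: Wednesday (leap)
1897: Friday
1897 begins on a Friday and is a common year.

1897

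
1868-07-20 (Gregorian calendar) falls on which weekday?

January 1, 1868 is a Wednesday.
July 20 is day 202 of the year, i.e. 201 days after Jan 1.
201 mod 7 = 5, so advance 5 weekdays from Wednesday: Monday.

Monday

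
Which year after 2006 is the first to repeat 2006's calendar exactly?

2017

Two years share a calendar iff Jan 1 falls on the same weekday and both are leap or both are common. 2006: Jan 1 is Sunday, common year.
2007: Jan 1 Monday, common
2008: Jan 1 Tuesday, leap
2009: Jan 1 Thursday, common
2010: Jan 1 Friday, common
2011: Jan 1 Saturday, common
2012: Jan 1 Sunday, leap
2013: Jan 1 Tuesday, common
2014: Jan 1 Wednesday, common
2015: Jan 1 Thursday, common
2016: Jan 1 Friday, leap
2017: Jan 1 Sunday, common
2017 matches on both conditions.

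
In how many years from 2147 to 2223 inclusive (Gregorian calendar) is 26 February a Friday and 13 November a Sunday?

3

Check each year's weekday for 26 February and 13 November:
  2147: Sun/Mon  2148: Mon/Wed  2149: Wed/Thu  2150: Thu/Fri  2151: Fri/Sat  2152: Sat/Mon  2153: Mon/Tue  2154: Tue/Wed  2155: Wed/Thu  2156: Thu/Sat  2157: Sat/Sun  2158: Sun/Mon  2159: Mon/Tue  2160: Tue/Thu  …(49 more)…  2210: Mon/Tue  2211: Tue/Wed  2212: Wed/Fri  2213: Fri/Sat  2214: Sat/Sun  2215: Sun/Mon  2216: Mon/Wed  2217: Wed/Thu  2218: Thu/Fri  2219: Fri/Sat  2220: Sat/Mon  2221: Mon/Tue  2222: Tue/Wed  2223: Wed/Thu
Both conditions hold in: 2168, 2196, 2208 — 3.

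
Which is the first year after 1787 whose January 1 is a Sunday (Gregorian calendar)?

Jan 1 advances by 2 weekdays after a leap year and by 1 after a common year.
1787: Jan 1 is Monday.
1788: Tuesday (leap)
1789: Thursday
1790: Friday
1791: Saturday
1792: Sunday (leap)
1792 begins on a Sunday

1792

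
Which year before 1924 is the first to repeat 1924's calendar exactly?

1884

Two years share a calendar iff Jan 1 falls on the same weekday and both are leap or both are common. 1924: Jan 1 is Tuesday, leap year.
1923: Jan 1 Monday, common
1922: Jan 1 Sunday, common
1921: Jan 1 Saturday, common
1920: Jan 1 Thursday, leap
1919: Jan 1 Wednesday, common
1918: Jan 1 Tuesday, common
1917: Jan 1 Monday, common
1916: Jan 1 Saturday, leap
1915: Jan 1 Friday, common
1914: Jan 1 Thursday, common
1913: Jan 1 Wednesday, common
1912: Jan 1 Monday, leap
1911: Jan 1 Sunday, common
1910: Jan 1 Saturday, common
1909: Jan 1 Friday, common
1908: Jan 1 Wednesday, leap
1907: Jan 1 Tuesday, common
1906: Jan 1 Monday, common
1905: Jan 1 Sunday, common
1904: Jan 1 Friday, leap
1903: Jan 1 Thursday, common
1902: Jan 1 Wednesday, common
1901: Jan 1 Tuesday, common
1900: Jan 1 Monday, common
1899: Jan 1 Sunday, common
1898: Jan 1 Saturday, common
1897: Jan 1 Friday, common
1896: Jan 1 Wednesday, leap
1895: Jan 1 Tuesday, common
1894: Jan 1 Monday, common
1893: Jan 1 Sunday, common
1892: Jan 1 Friday, leap
1891: Jan 1 Thursday, common
1890: Jan 1 Wednesday, common
1889: Jan 1 Tuesday, common
1888: Jan 1 Sunday, leap
1887: Jan 1 Saturday, common
1886: Jan 1 Friday, common
1885: Jan 1 Thursday, common
1884: Jan 1 Tuesday, leap
1884 matches on both conditions.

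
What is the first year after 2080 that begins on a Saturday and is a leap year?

2084

Jan 1 advances by 2 weekdays after a leap year and by 1 after a common year.
2080: Jan 1 is Monday (leap).
2081: Wednesday
2082: Thursday
2083: Friday
2084: Saturday (leap)
2084 begins on a Saturday and is a leap year.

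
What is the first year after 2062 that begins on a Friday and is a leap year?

2072

Jan 1 advances by 2 weekdays after a leap year and by 1 after a common year.
2062: Jan 1 is Sunday.
2063: Monday
2064: Tuesday (leap)
2065: Thursday
2066: Friday
2067: Saturday
2068: Sunday (leap)
2069: Tuesday
2070: Wednesday
2071: Thursday
2072: Friday (leap)
2072 begins on a Friday and is a leap year.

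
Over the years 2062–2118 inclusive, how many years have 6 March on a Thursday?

8

Track 6 March's weekday year by year (advancing +1, or +2 across a Feb 29):
  2062: Mon  2063: Tue (+1)  2064: Thu (+2) ✓  2065: Fri (+1)  2066: Sat (+1)
  2067: Sun (+1)  2068: Tue (+2)  2069: Wed (+1)  2070: Thu (+1) ✓  2071: Fri (+1)
  2072: Sun (+2)  2073: Mon (+1)  2074: Tue (+1)  2075: Wed (+1)  … (29 more years) …
  2105: Fri (+1)  2106: Sat (+1)  2107: Sun (+1)  2108: Tue (+2)  2109: Wed (+1)
  2110: Thu (+1) ✓  2111: Fri (+1)  2112: Sun (+2)  2113: Mon (+1)  2114: Tue (+1)
  2115: Wed (+1)  2116: Fri (+2)  2117: Sat (+1)  2118: Sun (+1)
Thursday years: 2064, 2070, 2081, 2087, 2092, 2098, 2104, 2110 — 8 in total.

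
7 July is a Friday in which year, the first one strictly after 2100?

2102

From one year to the next, a fixed date's weekday advances by 1, or by 2 when a Feb 29 lies between the two dates.
2100: July 7 is Wednesday.
2101: Thursday (+1)
2102: Friday (+1)
7 July falls on a Friday in 2102.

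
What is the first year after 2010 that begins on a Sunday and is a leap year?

2012

Jan 1 advances by 2 weekdays after a leap year and by 1 after a common year.
2010: Jan 1 is Friday.
2011: Saturday
2012: Sunday (leap)
2012 begins on a Sunday and is a leap year.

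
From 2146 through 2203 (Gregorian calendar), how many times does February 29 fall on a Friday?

2

Leap years in 2146–2203: 13 of them.
Feb 29 weekday advances by 5 (mod 7) from one leap year to the next four years later (or differs when a century non-leap intervenes).
Leap-day weekdays: 2148:Thu 2152:Tue 2156:Sun 2160:Fri✓ 2164:Wed 2168:Mon 2172:Sat 2176:Thu 2180:Tue 2184:Sun 2188:Fri✓ 2192:Wed 2196:Mon
Friday: 2160, 2188 → 2.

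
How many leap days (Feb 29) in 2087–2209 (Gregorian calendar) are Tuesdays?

3

Leap years in 2087–2209: 29 of them.
Feb 29 weekday advances by 5 (mod 7) from one leap year to the next four years later (or differs when a century non-leap intervenes).
Leap-day weekdays: 2088:Sun 2092:Fri 2096:Wed 2104:Fri 2108:Wed 2112:Mon 2116:Sat 2120:Thu 2124:Tue✓ 2128:Sun 2132:Fri 2136:Wed 2140:Mon …(3 more)… 2156:Sun 2160:Fri 2164:Wed 2168:Mon 2172:Sat 2176:Thu 2180:Tue✓ 2184:Sun 2188:Fri 2192:Wed 2196:Mon 2204:Wed 2208:Mon
Tuesday: 2124, 2152, 2180 → 3.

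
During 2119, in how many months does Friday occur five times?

A month of length L has five Fridays iff its first Friday is on day ≤ L−28 (so day 1–3 in a 31-day month, 1–2 in a 30-day month, day 1 in a leap February).
Checking each month of 2119: Jan starts Sun (31d); Feb starts Wed (28d); Mar starts Wed (31d) ✓; Apr starts Sat (30d); May starts Mon (31d); Jun starts Thu (30d) ✓; Jul starts Sat (31d); Aug starts Tue (31d); Sep starts Fri (30d) ✓; Oct starts Sun (31d); Nov starts Wed (30d); Dec starts Fri (31d) ✓.
Five-Friday months: March, June, September, December → 4.

4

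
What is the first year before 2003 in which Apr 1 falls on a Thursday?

1999

From one year to the next, a fixed date's weekday advances by 1, or by 2 when a Feb 29 lies between the two dates.
2003: April 1 is Tuesday.
2002: Monday (−1)
2001: Sunday (−1)
2000: Saturday (−1)
1999: Thursday (−2)
Apr 1 falls on a Thursday in 1999.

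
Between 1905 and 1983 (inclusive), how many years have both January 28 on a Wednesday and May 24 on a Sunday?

Check each year's weekday for January 28 and May 24:
  1905: Sat/Wed  1906: Sun/Thu  1907: Mon/Fri  1908: Tue/Sun  1909: Thu/Mon  1910: Fri/Tue  1911: Sat/Wed  1912: Sun/Fri  1913: Tue/Sat  1914: Wed/Sun ✓  1915: Thu/Mon  1916: Fri/Wed  1917: Sun/Thu  1918: Mon/Fri  …(51 more)…  1970: Wed/Sun ✓  1971: Thu/Mon  1972: Fri/Wed  1973: Sun/Thu  1974: Mon/Fri  1975: Tue/Sat  1976: Wed/Mon  1977: Fri/Tue  1978: Sat/Wed  1979: Sun/Thu  1980: Mon/Sat  1981: Wed/Sun ✓  1982: Thu/Mon  1983: Fri/Tue
Both conditions hold in: 1914, 1925, 1931, 1942, 1953, 1959, 1970, 1981 — 8.

8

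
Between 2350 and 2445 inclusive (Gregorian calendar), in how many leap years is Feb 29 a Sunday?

Leap years in 2350–2445: 24 of them.
Feb 29 weekday advances by 5 (mod 7) from one leap year to the next four years later (or differs when a century non-leap intervenes).
Leap-day weekdays: 2352:Fri 2356:Wed 2360:Mon 2364:Sat 2368:Thu 2372:Tue 2376:Sun✓ 2380:Fri 2384:Wed 2388:Mon 2392:Sat 2396:Thu 2400:Tue 2404:Sun✓ 2408:Fri 2412:Wed 2416:Mon 2420:Sat 2424:Thu 2428:Tue 2432:Sun✓ 2436:Fri 2440:Wed 2444:Mon
Sunday: 2376, 2404, 2432 → 3.

3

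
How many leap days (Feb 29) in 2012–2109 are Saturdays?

3

Leap years in 2012–2109: 24 of them.
Feb 29 weekday advances by 5 (mod 7) from one leap year to the next four years later (or differs when a century non-leap intervenes).
Leap-day weekdays: 2012:Wed 2016:Mon 2020:Sat✓ 2024:Thu 2028:Tue 2032:Sun 2036:Fri 2040:Wed 2044:Mon 2048:Sat✓ 2052:Thu 2056:Tue 2060:Sun 2064:Fri 2068:Wed 2072:Mon 2076:Sat✓ 2080:Thu 2084:Tue 2088:Sun 2092:Fri 2096:Wed 2104:Fri 2108:Wed
Saturday: 2020, 2048, 2076 → 3.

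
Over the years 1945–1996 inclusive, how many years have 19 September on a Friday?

7

Track 19 September's weekday year by year (advancing +1, or +2 across a Feb 29):
  1945: Wed  1946: Thu (+1)  1947: Fri (+1) ✓  1948: Sun (+2)  1949: Mon (+1)
  1950: Tue (+1)  1951: Wed (+1)  1952: Fri (+2) ✓  1953: Sat (+1)  1954: Sun (+1)
  1955: Mon (+1)  1956: Wed (+2)  1957: Thu (+1)  1958: Fri (+1) ✓  … (24 more years) …
  1983: Mon (+1)  1984: Wed (+2)  1985: Thu (+1)  1986: Fri (+1) ✓  1987: Sat (+1)
  1988: Mon (+2)  1989: Tue (+1)  1990: Wed (+1)  1991: Thu (+1)  1992: Sat (+2)
  1993: Sun (+1)  1994: Mon (+1)  1995: Tue (+1)  1996: Thu (+2)
Friday years: 1947, 1952, 1958, 1969, 1975, 1980, 1986 — 7 in total.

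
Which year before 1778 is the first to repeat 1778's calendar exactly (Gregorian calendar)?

Two years share a calendar iff Jan 1 falls on the same weekday and both are leap or both are common. 1778: Jan 1 is Thursday, common year.
1777: Jan 1 Wednesday, common
1776: Jan 1 Monday, leap
1775: Jan 1 Sunday, common
1774: Jan 1 Saturday, common
1773: Jan 1 Friday, common
1772: Jan 1 Wednesday, leap
1771: Jan 1 Tuesday, common
1770: Jan 1 Monday, common
1769: Jan 1 Sunday, common
1768: Jan 1 Friday, leap
1767: Jan 1 Thursday, common
1767 matches on both conditions.

1767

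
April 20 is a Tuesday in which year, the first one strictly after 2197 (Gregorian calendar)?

2202

From one year to the next, a fixed date's weekday advances by 1, or by 2 when a Feb 29 lies between the two dates.
2197: April 20 is Thursday.
2198: Friday (+1)
2199: Saturday (+1)
2200: Sunday (+1)
2201: Monday (+1)
2202: Tuesday (+1)
April 20 falls on a Tuesday in 2202.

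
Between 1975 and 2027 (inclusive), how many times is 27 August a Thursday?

Track 27 August's weekday year by year (advancing +1, or +2 across a Feb 29):
  1975: Wed  1976: Fri (+2)  1977: Sat (+1)  1978: Sun (+1)  1979: Mon (+1)
  1980: Wed (+2)  1981: Thu (+1) ✓  1982: Fri (+1)  1983: Sat (+1)  1984: Mon (+2)
  1985: Tue (+1)  1986: Wed (+1)  1987: Thu (+1) ✓  1988: Sat (+2)  … (25 more years) …
  2014: Wed (+1)  2015: Thu (+1) ✓  2016: Sat (+2)  2017: Sun (+1)  2018: Mon (+1)
  2019: Tue (+1)  2020: Thu (+2) ✓  2021: Fri (+1)  2022: Sat (+1)  2023: Sun (+1)
  2024: Tue (+2)  2025: Wed (+1)  2026: Thu (+1) ✓  2027: Fri (+1)
Thursday years: 1981, 1987, 1992, 1998, 2009, 2015, 2020, 2026 — 8 in total.

8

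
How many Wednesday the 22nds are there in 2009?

Check the 22nd of each month of 2009: Jan 22: Thu, Feb 22: Sun, Mar 22: Sun, Apr 22: Wed, May 22: Fri, Jun 22: Mon, Jul 22: Wed, Aug 22: Sat, Sep 22: Tue, Oct 22: Thu, Nov 22: Sun, Dec 22: Tue.
Wednesday occurs in April, July — 2 months.

2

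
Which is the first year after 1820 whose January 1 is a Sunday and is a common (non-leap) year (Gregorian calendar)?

Jan 1 advances by 2 weekdays after a leap year and by 1 after a common year.
1820: Jan 1 is Saturday (leap).
1821: Monday
1822: Tuesday
1823: Wednesday
1824: Thursday (leap)
1825: Saturday
1826: Sunday
1826 begins on a Sunday and is a common year.

1826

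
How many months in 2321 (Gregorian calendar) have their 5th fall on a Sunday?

1

Check the 5th of each month of 2321: Jan 5: Wed, Feb 5: Sat, Mar 5: Sat, Apr 5: Tue, May 5: Thu, Jun 5: Sun, Jul 5: Tue, Aug 5: Fri, Sep 5: Mon, Oct 5: Wed, Nov 5: Sat, Dec 5: Mon.
Sunday occurs in June — 1 month.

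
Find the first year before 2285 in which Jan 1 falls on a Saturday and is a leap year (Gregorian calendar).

Jan 1 advances by 2 weekdays after a leap year and by 1 after a common year.
2285: Jan 1 is Thursday.
2284: Tuesday (leap)
2283: Monday
2282: Sunday
2281: Saturday
2280: Thursday (leap)
2279: Wednesday
2278: Tuesday
2277: Monday
2276: Saturday (leap)
2276 begins on a Saturday and is a leap year.

2276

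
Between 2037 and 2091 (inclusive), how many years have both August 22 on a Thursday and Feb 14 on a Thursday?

Check each year's weekday for August 22 and Feb 14:
  2037: Sat/Sat  2038: Sun/Sun  2039: Mon/Mon  2040: Wed/Tue  2041: Thu/Thu ✓  2042: Fri/Fri  2043: Sat/Sat  2044: Mon/Sun  2045: Tue/Tue  2046: Wed/Wed  2047: Thu/Thu ✓  2048: Sat/Fri  2049: Sun/Sun  2050: Mon/Mon  …(27 more)…  2078: Mon/Mon  2079: Tue/Tue  2080: Thu/Wed  2081: Fri/Fri  2082: Sat/Sat  2083: Sun/Sun  2084: Tue/Mon  2085: Wed/Wed  2086: Thu/Thu ✓  2087: Fri/Fri  2088: Sun/Sat  2089: Mon/Mon  2090: Tue/Tue  2091: Wed/Wed
Both conditions hold in: 2041, 2047, 2058, 2069, 2075, 2086 — 6.

6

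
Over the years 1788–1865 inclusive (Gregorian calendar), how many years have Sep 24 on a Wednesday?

Track Sep 24's weekday year by year (advancing +1, or +2 across a Feb 29):
  1788: Wed ✓  1789: Thu (+1)  1790: Fri (+1)  1791: Sat (+1)  1792: Mon (+2)
  1793: Tue (+1)  1794: Wed (+1) ✓  1795: Thu (+1)  1796: Sat (+2)  1797: Sun (+1)
  1798: Mon (+1)  1799: Tue (+1)  1800: Wed (+1) ✓  1801: Thu (+1)  … (50 more years) …
  1852: Fri (+2)  1853: Sat (+1)  1854: Sun (+1)  1855: Mon (+1)  1856: Wed (+2) ✓
  1857: Thu (+1)  1858: Fri (+1)  1859: Sat (+1)  1860: Mon (+2)  1861: Tue (+1)
  1862: Wed (+1) ✓  1863: Thu (+1)  1864: Sat (+2)  1865: Sun (+1)
Wednesday years: 1788, 1794, 1800, 1806, 1817, 1823, 1828, 1834, 1845, 1851, 1856, 1862 — 12 in total.

12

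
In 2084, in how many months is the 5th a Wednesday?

3

Check the 5th of each month of 2084: Jan 5: Wed, Feb 5: Sat, Mar 5: Sun, Apr 5: Wed, May 5: Fri, Jun 5: Mon, Jul 5: Wed, Aug 5: Sat, Sep 5: Tue, Oct 5: Thu, Nov 5: Sun, Dec 5: Tue.
Wednesday occurs in January, April, July — 3 months.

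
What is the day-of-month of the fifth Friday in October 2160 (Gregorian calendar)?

31

October 1, 2160 is a Wednesday, so the first Friday is the 3rd.
The fifth Friday is 3 + 28 = 31.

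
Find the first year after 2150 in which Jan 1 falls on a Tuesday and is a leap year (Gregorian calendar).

2160

Jan 1 advances by 2 weekdays after a leap year and by 1 after a common year.
2150: Jan 1 is Thursday.
2151: Friday
2152: Saturday (leap)
2153: Monday
2154: Tuesday
2155: Wednesday
2156: Thursday (leap)
2157: Saturday
2158: Sunday
2159: Monday
2160: Tuesday (leap)
2160 begins on a Tuesday and is a leap year.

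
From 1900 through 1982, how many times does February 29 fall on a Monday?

3

Leap years in 1900–1982: 20 of them.
Feb 29 weekday advances by 5 (mod 7) from one leap year to the next four years later (or differs when a century non-leap intervenes).
Leap-day weekdays: 1904:Mon✓ 1908:Sat 1912:Thu 1916:Tue 1920:Sun 1924:Fri 1928:Wed 1932:Mon✓ 1936:Sat 1940:Thu 1944:Tue 1948:Sun 1952:Fri 1956:Wed 1960:Mon✓ 1964:Sat 1968:Thu 1972:Tue 1976:Sun 1980:Fri
Monday: 1904, 1932, 1960 → 3.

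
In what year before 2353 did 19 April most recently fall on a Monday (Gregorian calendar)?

From one year to the next, a fixed date's weekday advances by 1, or by 2 when a Feb 29 lies between the two dates.
2353: April 19 is Sunday.
2352: Saturday (−1)
2351: Thursday (−2)
2350: Wednesday (−1)
2349: Tuesday (−1)
2348: Monday (−1)
19 April falls on a Monday in 2348.

2348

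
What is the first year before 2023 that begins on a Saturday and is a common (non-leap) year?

Jan 1 advances by 2 weekdays after a leap year and by 1 after a common year.
2023: Jan 1 is Sunday.
2022: Saturday
2022 begins on a Saturday and is a common year.

2022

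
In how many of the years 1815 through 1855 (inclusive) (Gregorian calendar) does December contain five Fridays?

18

December has 31 days; it has five Fridays when Friday falls among the first (month-length − 28) days — i.e. when December 1 is one of Friday/Thursday/Wednesday.
December 1 by year: 1815:Fri✓ 1816:Sun 1817:Mon 1818:Tue 1819:Wed✓ 1820:Fri✓ 1821:Sat 1822:Sun 1823:Mon 1824:Wed✓ 1825:Thu✓ 1826:Fri✓ 1827:Sat 1828:Mon 1829:Tue …(11 more)… 1841:Wed✓ 1842:Thu✓ 1843:Fri✓ 1844:Sun 1845:Mon 1846:Tue 1847:Wed✓ 1848:Fri✓ 1849:Sat 1850:Sun 1851:Mon 1852:Wed✓ 1853:Thu✓ 1854:Fri✓ 1855:Sat
Years with five Fridays: 1815, 1819, 1820, 1824, 1825, 1826, 1830, 1831, 1836, 1837, 1841, 1842, 1843, 1847, 1848, 1852, 1853, 1854 → 18.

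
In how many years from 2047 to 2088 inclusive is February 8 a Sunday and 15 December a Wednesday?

2

Check each year's weekday for February 8 and 15 December:
  2047: Fri/Sun  2048: Sat/Tue  2049: Mon/Wed  2050: Tue/Thu  2051: Wed/Fri  2052: Thu/Sun  2053: Sat/Mon  2054: Sun/Tue  2055: Mon/Wed  2056: Tue/Fri  2057: Thu/Sat  2058: Fri/Sun  2059: Sat/Mon  2060: Sun/Wed ✓  …(14 more)…  2075: Fri/Sun  2076: Sat/Tue  2077: Mon/Wed  2078: Tue/Thu  2079: Wed/Fri  2080: Thu/Sun  2081: Sat/Mon  2082: Sun/Tue  2083: Mon/Wed  2084: Tue/Fri  2085: Thu/Sat  2086: Fri/Sun  2087: Sat/Mon  2088: Sun/Wed ✓
Both conditions hold in: 2060, 2088 — 2.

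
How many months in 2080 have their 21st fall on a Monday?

Check the 21st of each month of 2080: Jan 21: Sun, Feb 21: Wed, Mar 21: Thu, Apr 21: Sun, May 21: Tue, Jun 21: Fri, Jul 21: Sun, Aug 21: Wed, Sep 21: Sat, Oct 21: Mon, Nov 21: Thu, Dec 21: Sat.
Monday occurs in October — 1 month.

1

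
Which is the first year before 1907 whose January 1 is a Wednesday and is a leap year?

1896

Jan 1 advances by 2 weekdays after a leap year and by 1 after a common year.
1907: Jan 1 is Tuesday.
1906: Monday
1905: Sunday
1904: Friday (leap)
1903: Thursday
1902: Wednesday
1901: Tuesday
1900: Monday
1899: Sunday
1898: Saturday
1897: Friday
1896: Wednesday (leap)
1896 begins on a Wednesday and is a leap year.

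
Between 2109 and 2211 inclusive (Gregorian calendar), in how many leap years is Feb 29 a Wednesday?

4

Leap years in 2109–2211: 24 of them.
Feb 29 weekday advances by 5 (mod 7) from one leap year to the next four years later (or differs when a century non-leap intervenes).
Leap-day weekdays: 2112:Mon 2116:Sat 2120:Thu 2124:Tue 2128:Sun 2132:Fri 2136:Wed✓ 2140:Mon 2144:Sat 2148:Thu 2152:Tue 2156:Sun 2160:Fri 2164:Wed✓ 2168:Mon 2172:Sat 2176:Thu 2180:Tue 2184:Sun 2188:Fri 2192:Wed✓ 2196:Mon 2204:Wed✓ 2208:Mon
Wednesday: 2136, 2164, 2192, 2204 → 4.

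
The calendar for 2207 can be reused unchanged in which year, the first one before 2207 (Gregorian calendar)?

2201

Two years share a calendar iff Jan 1 falls on the same weekday and both are leap or both are common. 2207: Jan 1 is Thursday, common year.
2206: Jan 1 Wednesday, common
2205: Jan 1 Tuesday, common
2204: Jan 1 Sunday, leap
2203: Jan 1 Saturday, common
2202: Jan 1 Friday, common
2201: Jan 1 Thursday, common
2201 matches on both conditions.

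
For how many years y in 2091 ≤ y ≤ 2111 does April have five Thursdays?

April has 30 days; it has five Thursdays when Thursday falls among the first (month-length − 28) days — i.e. when April 1 is one of Thursday/Wednesday.
April 1 by year: 2091:Sun 2092:Tue 2093:Wed✓ 2094:Thu✓ 2095:Fri 2096:Sun 2097:Mon 2098:Tue 2099:Wed✓ 2100:Thu✓ 2101:Fri 2102:Sat 2103:Sun 2104:Tue 2105:Wed✓ 2106:Thu✓ 2107:Fri 2108:Sun 2109:Mon 2110:Tue 2111:Wed✓
Years with five Thursdays: 2093, 2094, 2099, 2100, 2105, 2106, 2111 → 7.

7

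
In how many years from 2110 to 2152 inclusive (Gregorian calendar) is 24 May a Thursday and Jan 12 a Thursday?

Check each year's weekday for 24 May and Jan 12:
  2110: Sat/Sun  2111: Sun/Mon  2112: Tue/Tue  2113: Wed/Thu  2114: Thu/Fri  2115: Fri/Sat  2116: Sun/Sun  2117: Mon/Tue  2118: Tue/Wed  2119: Wed/Thu  2120: Fri/Fri  2121: Sat/Sun  2122: Sun/Mon  2123: Mon/Tue  …(15 more)…  2139: Sun/Mon  2140: Tue/Tue  2141: Wed/Thu  2142: Thu/Fri  2143: Fri/Sat  2144: Sun/Sun  2145: Mon/Tue  2146: Tue/Wed  2147: Wed/Thu  2148: Fri/Fri  2149: Sat/Sun  2150: Sun/Mon  2151: Mon/Tue  2152: Wed/Wed
Both conditions hold in: 2136 — 1.

1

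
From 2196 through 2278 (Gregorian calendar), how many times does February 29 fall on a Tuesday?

3

Leap years in 2196–2278: 20 of them.
Feb 29 weekday advances by 5 (mod 7) from one leap year to the next four years later (or differs when a century non-leap intervenes).
Leap-day weekdays: 2196:Mon 2204:Wed 2208:Mon 2212:Sat 2216:Thu 2220:Tue✓ 2224:Sun 2228:Fri 2232:Wed 2236:Mon 2240:Sat 2244:Thu 2248:Tue✓ 2252:Sun 2256:Fri 2260:Wed 2264:Mon 2268:Sat 2272:Thu 2276:Tue✓
Tuesday: 2220, 2248, 2276 → 3.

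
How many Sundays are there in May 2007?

May 2007 has 31 days and begins on Tuesday.
The first Sunday is May 6.
Sundays fall on 6, 13, 20, 27 — that's 4.

4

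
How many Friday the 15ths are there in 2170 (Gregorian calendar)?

1

Check the 15th of each month of 2170: Jan 15: Mon, Feb 15: Thu, Mar 15: Thu, Apr 15: Sun, May 15: Tue, Jun 15: Fri, Jul 15: Sun, Aug 15: Wed, Sep 15: Sat, Oct 15: Mon, Nov 15: Thu, Dec 15: Sat.
Friday occurs in June — 1 month.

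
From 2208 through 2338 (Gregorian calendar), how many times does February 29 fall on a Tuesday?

4

Leap years in 2208–2338: 32 of them.
Feb 29 weekday advances by 5 (mod 7) from one leap year to the next four years later (or differs when a century non-leap intervenes).
Leap-day weekdays: 2208:Mon 2212:Sat 2216:Thu 2220:Tue✓ 2224:Sun 2228:Fri 2232:Wed 2236:Mon 2240:Sat 2244:Thu 2248:Tue✓ 2252:Sun 2256:Fri …(6 more)… 2284:Fri 2288:Wed 2292:Mon 2296:Sat 2304:Mon 2308:Sat 2312:Thu 2316:Tue✓ 2320:Sun 2324:Fri 2328:Wed 2332:Mon 2336:Sat
Tuesday: 2220, 2248, 2276, 2316 → 4.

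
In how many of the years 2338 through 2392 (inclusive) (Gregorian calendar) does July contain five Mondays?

July has 31 days; it has five Mondays when Monday falls among the first (month-length − 28) days — i.e. when July 1 is one of Monday/Sunday/Saturday.
July 1 by year: 2338:Fri 2339:Sat✓ 2340:Mon✓ 2341:Tue 2342:Wed 2343:Thu 2344:Sat✓ 2345:Sun✓ 2346:Mon✓ 2347:Tue 2348:Thu 2349:Fri 2350:Sat✓ 2351:Sun✓ 2352:Tue …(25 more)… 2378:Sat✓ 2379:Sun✓ 2380:Tue 2381:Wed 2382:Thu 2383:Fri 2384:Sun✓ 2385:Mon✓ 2386:Tue 2387:Wed 2388:Fri 2389:Sat✓ 2390:Sun✓ 2391:Mon✓ 2392:Wed
Years with five Mondays: 2339, 2340, 2344, 2345, 2346, 2350, 2351, 2356, 2357, 2361, 2362, 2363, 2367, 2368, 2372, 2373, 2374, 2378, 2379, 2384, 2385, 2389, 2390, 2391 → 24.

24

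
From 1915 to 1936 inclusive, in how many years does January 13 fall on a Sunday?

4

Track January 13's weekday year by year (advancing +1, or +2 across a Feb 29):
  1915: Wed  1916: Thu (+1)  1917: Sat (+2)  1918: Sun (+1) ✓  1919: Mon (+1)
  1920: Tue (+1)  1921: Thu (+2)  1922: Fri (+1)  1923: Sat (+1)  1924: Sun (+1) ✓
  1925: Tue (+2)  1926: Wed (+1)  1927: Thu (+1)  1928: Fri (+1)  1929: Sun (+2) ✓
  1930: Mon (+1)  1931: Tue (+1)  1932: Wed (+1)  1933: Fri (+2)  1934: Sat (+1)
  1935: Sun (+1) ✓  1936: Mon (+1)
Sunday years: 1918, 1924, 1929, 1935 — 4 in total.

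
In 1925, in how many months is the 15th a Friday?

Check the 15th of each month of 1925: Jan 15: Thu, Feb 15: Sun, Mar 15: Sun, Apr 15: Wed, May 15: Fri, Jun 15: Mon, Jul 15: Wed, Aug 15: Sat, Sep 15: Tue, Oct 15: Thu, Nov 15: Sun, Dec 15: Tue.
Friday occurs in May — 1 month.

1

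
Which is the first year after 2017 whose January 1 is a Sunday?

2023

Jan 1 advances by 2 weekdays after a leap year and by 1 after a common year.
2017: Jan 1 is Sunday.
2018: Monday
2019: Tuesday
2020: Wednesday (leap)
2021: Friday
2022: Saturday
2023: Sunday
2023 begins on a Sunday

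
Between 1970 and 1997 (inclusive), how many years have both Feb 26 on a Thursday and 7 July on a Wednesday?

Check each year's weekday for Feb 26 and 7 July:
  1970: Thu/Tue  1971: Fri/Wed  1972: Sat/Fri  1973: Mon/Sat  1974: Tue/Sun  1975: Wed/Mon  1976: Thu/Wed ✓  1977: Sat/Thu  1978: Sun/Fri  1979: Mon/Sat  1980: Tue/Mon  1981: Thu/Tue  1982: Fri/Wed  1983: Sat/Thu  1984: Sun/Sat  1985: Tue/Sun  1986: Wed/Mon  1987: Thu/Tue  1988: Fri/Thu  1989: Sun/Fri  1990: Mon/Sat  1991: Tue/Sun  1992: Wed/Tue  1993: Fri/Wed  1994: Sat/Thu  1995: Sun/Fri  1996: Mon/Sun  1997: Wed/Mon
Both conditions hold in: 1976 — 1.

1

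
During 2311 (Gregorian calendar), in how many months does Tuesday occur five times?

4

A month of length L has five Tuesdays iff its first Tuesday is on day ≤ L−28 (so day 1–3 in a 31-day month, 1–2 in a 30-day month, day 1 in a leap February).
Checking each month of 2311: Jan starts Sun (31d) ✓; Feb starts Wed (28d); Mar starts Wed (31d); Apr starts Sat (30d); May starts Mon (31d) ✓; Jun starts Thu (30d); Jul starts Sat (31d); Aug starts Tue (31d) ✓; Sep starts Fri (30d); Oct starts Sun (31d) ✓; Nov starts Wed (30d); Dec starts Fri (31d).
Five-Tuesday months: January, May, August, October → 4.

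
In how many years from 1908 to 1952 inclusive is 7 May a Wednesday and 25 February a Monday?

Check each year's weekday for 7 May and 25 February:
  1908: Thu/Tue  1909: Fri/Thu  1910: Sat/Fri  1911: Sun/Sat  1912: Tue/Sun  1913: Wed/Tue  1914: Thu/Wed  1915: Fri/Thu  1916: Sun/Fri  1917: Mon/Sun  1918: Tue/Mon  1919: Wed/Tue  1920: Fri/Wed  1921: Sat/Fri  …(17 more)…  1939: Sun/Sat  1940: Tue/Sun  1941: Wed/Tue  1942: Thu/Wed  1943: Fri/Thu  1944: Sun/Fri  1945: Mon/Sun  1946: Tue/Mon  1947: Wed/Tue  1948: Fri/Wed  1949: Sat/Fri  1950: Sun/Sat  1951: Mon/Sun  1952: Wed/Mon ✓
Both conditions hold in: 1924, 1952 — 2.

2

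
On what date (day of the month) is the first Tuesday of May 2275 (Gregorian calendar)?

4

May 1, 2275 is a Saturday, so the first Tuesday is the 4th.
The first Tuesday is 4 + 0 = 4.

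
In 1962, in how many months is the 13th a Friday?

2

Check the 13th of each month of 1962: Jan 13: Sat, Feb 13: Tue, Mar 13: Tue, Apr 13: Fri, May 13: Sun, Jun 13: Wed, Jul 13: Fri, Aug 13: Mon, Sep 13: Thu, Oct 13: Sat, Nov 13: Tue, Dec 13: Thu.
Friday occurs in April, July — 2 months.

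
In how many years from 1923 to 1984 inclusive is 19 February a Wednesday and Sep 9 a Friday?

0

Check each year's weekday for 19 February and Sep 9:
  1923: Mon/Sun  1924: Tue/Tue  1925: Thu/Wed  1926: Fri/Thu  1927: Sat/Fri  1928: Sun/Sun  1929: Tue/Mon  1930: Wed/Tue  1931: Thu/Wed  1932: Fri/Fri  1933: Sun/Sat  1934: Mon/Sun  1935: Tue/Mon  1936: Wed/Wed  …(34 more)…  1971: Fri/Thu  1972: Sat/Sat  1973: Mon/Sun  1974: Tue/Mon  1975: Wed/Tue  1976: Thu/Thu  1977: Sat/Fri  1978: Sun/Sat  1979: Mon/Sun  1980: Tue/Tue  1981: Thu/Wed  1982: Fri/Thu  1983: Sat/Fri  1984: Sun/Sun
Both conditions hold in: no year — 0.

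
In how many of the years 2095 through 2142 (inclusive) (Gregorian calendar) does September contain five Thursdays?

14

September has 30 days; it has five Thursdays when Thursday falls among the first (month-length − 28) days — i.e. when September 1 is one of Thursday/Wednesday.
September 1 by year: 2095:Thu✓ 2096:Sat 2097:Sun 2098:Mon 2099:Tue 2100:Wed✓ 2101:Thu✓ 2102:Fri 2103:Sat 2104:Mon 2105:Tue 2106:Wed✓ 2107:Thu✓ 2108:Sat 2109:Sun …(18 more)… 2128:Wed✓ 2129:Thu✓ 2130:Fri 2131:Sat 2132:Mon 2133:Tue 2134:Wed✓ 2135:Thu✓ 2136:Sat 2137:Sun 2138:Mon 2139:Tue 2140:Thu✓ 2141:Fri 2142:Sat
Years with five Thursdays: 2095, 2100, 2101, 2106, 2107, 2112, 2117, 2118, 2123, 2128, 2129, 2134, 2135, 2140 → 14.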